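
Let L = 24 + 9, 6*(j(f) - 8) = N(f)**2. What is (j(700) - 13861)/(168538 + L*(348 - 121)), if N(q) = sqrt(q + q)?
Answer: -5837/75441 ≈ -0.077372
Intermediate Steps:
N(q) = sqrt(2)*sqrt(q) (N(q) = sqrt(2*q) = sqrt(2)*sqrt(q))
j(f) = 8 + f/3 (j(f) = 8 + (sqrt(2)*sqrt(f))**2/6 = 8 + (2*f)/6 = 8 + f/3)
L = 33
(j(700) - 13861)/(168538 + L*(348 - 121)) = ((8 + (1/3)*700) - 13861)/(168538 + 33*(348 - 121)) = ((8 + 700/3) - 13861)/(168538 + 33*227) = (724/3 - 13861)/(168538 + 7491) = -40859/3/176029 = -40859/3*1/176029 = -5837/75441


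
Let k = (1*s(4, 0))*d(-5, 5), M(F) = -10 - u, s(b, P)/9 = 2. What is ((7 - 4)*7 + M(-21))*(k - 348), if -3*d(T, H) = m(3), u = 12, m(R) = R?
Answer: 366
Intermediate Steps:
s(b, P) = 18 (s(b, P) = 9*2 = 18)
d(T, H) = -1 (d(T, H) = -1/3*3 = -1)
M(F) = -22 (M(F) = -10 - 1*12 = -10 - 12 = -22)
k = -18 (k = (1*18)*(-1) = 18*(-1) = -18)
((7 - 4)*7 + M(-21))*(k - 348) = ((7 - 4)*7 - 22)*(-18 - 348) = (3*7 - 22)*(-366) = (21 - 22)*(-366) = -1*(-366) = 366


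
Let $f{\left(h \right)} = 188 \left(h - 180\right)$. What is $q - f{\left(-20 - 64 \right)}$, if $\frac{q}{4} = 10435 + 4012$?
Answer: $107420$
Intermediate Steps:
$f{\left(h \right)} = -33840 + 188 h$ ($f{\left(h \right)} = 188 \left(-180 + h\right) = -33840 + 188 h$)
$q = 57788$ ($q = 4 \left(10435 + 4012\right) = 4 \cdot 14447 = 57788$)
$q - f{\left(-20 - 64 \right)} = 57788 - \left(-33840 + 188 \left(-20 - 64\right)\right) = 57788 - \left(-33840 + 188 \left(-84\right)\right) = 57788 - \left(-33840 - 15792\right) = 57788 - -49632 = 57788 + 49632 = 107420$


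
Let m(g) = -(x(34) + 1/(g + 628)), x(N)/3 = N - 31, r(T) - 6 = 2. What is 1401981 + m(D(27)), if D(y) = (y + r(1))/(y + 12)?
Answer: 34386167205/24527 ≈ 1.4020e+6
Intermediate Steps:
r(T) = 8 (r(T) = 6 + 2 = 8)
D(y) = (8 + y)/(12 + y) (D(y) = (y + 8)/(y + 12) = (8 + y)/(12 + y))
x(N) = -93 + 3*N (x(N) = 3*(N - 31) = 3*(-31 + N) = -93 + 3*N)
m(g) = -9 - 1/(628 + g) (m(g) = -((-93 + 3*34) + 1/(g + 628)) = -((-93 + 102) + 1/(628 + g)) = -(9 + 1/(628 + g)) = -9 - 1/(628 + g))
1401981 + m(D(27)) = 1401981 + (-5653 - 9*(8 + 27)/(12 + 27))/(628 + (8 + 27)/(12 + 27)) = 1401981 + (-5653 - 9*35/39)/(628 + 35/39) = 1401981 + (-5653 - 105/13)/(24527/39) = 1401981 + (39/24527)*(-73594/13) = 1401981 - 220782/24527 = 34386167205/24527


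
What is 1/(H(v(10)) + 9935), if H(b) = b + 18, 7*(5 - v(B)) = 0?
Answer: 1/9958 ≈ 0.00010042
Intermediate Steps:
v(B) = 5 (v(B) = 5 - ⅐*0 = 5 + 0 = 5)
H(b) = 18 + b
1/(H(v(10)) + 9935) = 1/((18 + 5) + 9935) = 1/(23 + 9935) = 1/9958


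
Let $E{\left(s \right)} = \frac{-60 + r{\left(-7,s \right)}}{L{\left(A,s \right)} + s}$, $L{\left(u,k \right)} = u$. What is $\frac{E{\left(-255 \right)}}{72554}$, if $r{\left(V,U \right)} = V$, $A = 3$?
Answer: $\frac{67}{18283608} \approx 3.6645 \cdot 10^{-6}$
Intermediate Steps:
$E{\left(s \right)} = - \frac{67}{3 + s}$ ($E{\left(s \right)} = \frac{-60 - 7}{3 + s} = - \frac{67}{3 + s}$)
$\frac{E{\left(-255 \right)}}{72554} = \frac{\left(-67\right) \frac{1}{3 - 255}}{72554} = - \frac{67}{-252} \cdot \frac{1}{72554} = \left(-67\right) \left(- \frac{1}{252}\right) \frac{1}{72554} = \frac{67}{252} \cdot \frac{1}{72554} = \frac{67}{18283608}$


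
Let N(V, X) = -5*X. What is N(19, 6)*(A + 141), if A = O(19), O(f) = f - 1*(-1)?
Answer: -4830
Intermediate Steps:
O(f) = 1 + f (O(f) = f + 1 = 1 + f)
A = 20 (A = 1 + 19 = 20)
N(19, 6)*(A + 141) = (-5*6)*(20 + 141) = -30*161 = -4830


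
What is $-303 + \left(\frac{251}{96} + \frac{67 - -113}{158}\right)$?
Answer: $- \frac{2269483}{7584} \approx -299.25$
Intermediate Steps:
$-303 + \left(\frac{251}{96} + \frac{67 - -113}{158}\right) = -303 + \left(251 \cdot \frac{1}{96} + \left(67 + 113\right) \frac{1}{158}\right) = -303 + \left(\frac{251}{96} + 180 \cdot \frac{1}{158}\right) = -303 + \left(\frac{251}{96} + \frac{90}{79}\right) = -303 + \frac{28469}{7584} = - \frac{2269483}{7584}$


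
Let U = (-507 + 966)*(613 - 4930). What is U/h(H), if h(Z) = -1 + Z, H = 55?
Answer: -73389/2 ≈ -36695.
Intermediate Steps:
U = -1981503 (U = 459*(-4317) = -1981503)
U/h(H) = -1981503/(-1 + 55) = -1981503/54 = -1981503*1/54 = -73389/2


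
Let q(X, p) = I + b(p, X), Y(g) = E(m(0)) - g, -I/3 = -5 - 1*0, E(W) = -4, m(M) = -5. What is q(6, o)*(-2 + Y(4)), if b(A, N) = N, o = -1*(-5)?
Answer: -210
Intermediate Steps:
o = 5
I = 15 (I = -3*(-5 - 1*0) = -3*(-5 + 0) = -3*(-5) = 15)
Y(g) = -4 - g
q(X, p) = 15 + X
q(6, o)*(-2 + Y(4)) = (15 + 6)*(-2 + (-4 - 1*4)) = 21*(-2 + (-4 - 4)) = 21*(-2 - 8) = 21*(-10) = -210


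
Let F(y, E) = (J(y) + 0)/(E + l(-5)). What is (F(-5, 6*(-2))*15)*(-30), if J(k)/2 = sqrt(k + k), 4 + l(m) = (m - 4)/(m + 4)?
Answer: 900*I*sqrt(10)/7 ≈ 406.58*I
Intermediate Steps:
l(m) = -4 + (-4 + m)/(4 + m) (l(m) = -4 + (m - 4)/(m + 4) = -4 + (-4 + m)/(4 + m))
J(k) = 2*sqrt(2)*sqrt(k) (J(k) = 2*sqrt(k + k) = 2*sqrt(2*k) = 2*(sqrt(2)*sqrt(k)) = 2*sqrt(2)*sqrt(k))
F(y, E) = 2*sqrt(2)*sqrt(y)/(5 + E) (F(y, E) = (2*sqrt(2)*sqrt(y) + 0)/(E + (-20 - 3*(-5))/(4 - 5)) = (2*sqrt(2)*sqrt(y))/(E + (-20 + 15)/(-1)) = (2*sqrt(2)*sqrt(y))/(E - 1*(-5)) = (2*sqrt(2)*sqrt(y))/(E + 5) = (2*sqrt(2)*sqrt(y))/(5 + E) = 2*sqrt(2)*sqrt(y)/(5 + E))
(F(-5, 6*(-2))*15)*(-30) = ((2*sqrt(2)*sqrt(-5)/(5 + 6*(-2)))*15)*(-30) = ((2*sqrt(2)*(I*sqrt(5))/(5 - 12))*15)*(-30) = ((2*sqrt(2)*(I*sqrt(5))/(-7))*15)*(-30) = ((2*sqrt(2)*(I*sqrt(5))*(-1/7))*15)*(-30) = (-2*I*sqrt(10)/7*15)*(-30) = -30*I*sqrt(10)/7*(-30) = 900*I*sqrt(10)/7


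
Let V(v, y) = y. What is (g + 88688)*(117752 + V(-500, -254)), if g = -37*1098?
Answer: 5647188876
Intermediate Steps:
g = -40626
(g + 88688)*(117752 + V(-500, -254)) = (-40626 + 88688)*(117752 - 254) = 48062*117498 = 5647188876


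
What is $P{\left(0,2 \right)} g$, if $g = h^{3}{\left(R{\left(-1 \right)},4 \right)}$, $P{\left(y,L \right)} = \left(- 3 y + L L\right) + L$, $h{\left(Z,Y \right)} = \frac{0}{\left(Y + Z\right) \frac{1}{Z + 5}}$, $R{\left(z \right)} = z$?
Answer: $0$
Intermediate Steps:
$h{\left(Z,Y \right)} = 0$ ($h{\left(Z,Y \right)} = \frac{0}{\left(Y + Z\right) \frac{1}{5 + Z}} = \frac{0}{\frac{1}{5 + Z} \left(Y + Z\right)} = 0 \frac{5 + Z}{Y + Z} = 0$)
$P{\left(y,L \right)} = L + L^{2} - 3 y$ ($P{\left(y,L \right)} = \left(- 3 y + L^{2}\right) + L = \left(L^{2} - 3 y\right) + L = L + L^{2} - 3 y$)
$g = 0$ ($g = 0^{3} = 0$)
$P{\left(0,2 \right)} g = \left(2 + 2^{2} - 0\right) 0 = \left(2 + 4 + 0\right) 0 = 6 \cdot 0 = 0$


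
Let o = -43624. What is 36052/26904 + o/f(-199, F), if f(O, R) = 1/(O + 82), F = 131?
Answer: 34329566821/6726 ≈ 5.1040e+6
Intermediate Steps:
f(O, R) = 1/(82 + O)
36052/26904 + o/f(-199, F) = 36052/26904 - 43624/(1/(82 - 199)) = 36052*(1/26904) - 43624/(1/(-117)) = 9013/6726 - 43624/(-1/117) = 9013/6726 - 43624*(-117) = 9013/6726 + 5104008 = 34329566821/6726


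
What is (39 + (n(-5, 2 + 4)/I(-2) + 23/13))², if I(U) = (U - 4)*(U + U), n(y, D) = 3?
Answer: 18088009/10816 ≈ 1672.3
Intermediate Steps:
I(U) = 2*U*(-4 + U) (I(U) = (-4 + U)*(2*U) = 2*U*(-4 + U))
(39 + (n(-5, 2 + 4)/I(-2) + 23/13))² = (39 + (3/((2*(-2)*(-4 - 2))) + 23/13))² = (39 + (3/((2*(-2)*(-6))) + 23*(1/13)))² = (39 + (3/24 + 23/13))² = (39 + (3*(1/24) + 23/13))² = (39 + (⅛ + 23/13))² = (39 + 197/104)² = (4253/104)² = 18088009/10816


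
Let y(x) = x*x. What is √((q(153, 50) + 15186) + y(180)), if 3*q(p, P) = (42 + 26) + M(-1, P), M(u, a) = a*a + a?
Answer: 4*√27258/3 ≈ 220.13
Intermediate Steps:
M(u, a) = a + a² (M(u, a) = a² + a = a + a²)
y(x) = x²
q(p, P) = 68/3 + P*(1 + P)/3 (q(p, P) = ((42 + 26) + P*(1 + P))/3 = (68 + P*(1 + P))/3 = 68/3 + P*(1 + P)/3)
√((q(153, 50) + 15186) + y(180)) = √(((68/3 + (⅓)*50*(1 + 50)) + 15186) + 180²) = √(((68/3 + (⅓)*50*51) + 15186) + 32400) = √(((68/3 + 850) + 15186) + 32400) = √((2618/3 + 15186) + 32400) = √(48176/3 + 32400) = √(145376/3) = 4*√27258/3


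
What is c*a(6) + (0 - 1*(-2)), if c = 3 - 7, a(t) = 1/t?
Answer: 4/3 ≈ 1.3333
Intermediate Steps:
c = -4
c*a(6) + (0 - 1*(-2)) = -4/6 + (0 - 1*(-2)) = -4*⅙ + (0 + 2) = -⅔ + 2 = 4/3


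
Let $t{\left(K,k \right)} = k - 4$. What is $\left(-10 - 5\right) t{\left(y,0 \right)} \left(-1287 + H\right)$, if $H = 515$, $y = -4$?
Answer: $-46320$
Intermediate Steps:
$t{\left(K,k \right)} = -4 + k$
$\left(-10 - 5\right) t{\left(y,0 \right)} \left(-1287 + H\right) = \left(-10 - 5\right) \left(-4 + 0\right) \left(-1287 + 515\right) = \left(-15\right) \left(-4\right) \left(-772\right) = 60 \left(-772\right) = -46320$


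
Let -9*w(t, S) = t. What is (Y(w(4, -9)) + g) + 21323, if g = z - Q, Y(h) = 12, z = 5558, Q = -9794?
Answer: 36687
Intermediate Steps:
w(t, S) = -t/9
g = 15352 (g = 5558 - 1*(-9794) = 5558 + 9794 = 15352)
(Y(w(4, -9)) + g) + 21323 = (12 + 15352) + 21323 = 15364 + 21323 = 36687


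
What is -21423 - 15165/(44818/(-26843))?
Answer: -553061919/44818 ≈ -12340.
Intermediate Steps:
-21423 - 15165/(44818/(-26843)) = -21423 - 15165/(44818*(-1/26843)) = -21423 - 15165/(-44818/26843) = -21423 - 15165*(-26843)/44818 = -21423 - 1*(-407074095/44818) = -21423 + 407074095/44818 = -553061919/44818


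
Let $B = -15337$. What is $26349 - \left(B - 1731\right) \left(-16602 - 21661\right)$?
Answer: $-653046535$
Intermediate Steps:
$26349 - \left(B - 1731\right) \left(-16602 - 21661\right) = 26349 - \left(-15337 - 1731\right) \left(-16602 - 21661\right) = 26349 - \left(-17068\right) \left(-38263\right) = 26349 - 653072884 = -653046535$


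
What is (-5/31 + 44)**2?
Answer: 1846881/961 ≈ 1921.8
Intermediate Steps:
(-5/31 + 44)**2 = (1359/31)**2 = 1846881/961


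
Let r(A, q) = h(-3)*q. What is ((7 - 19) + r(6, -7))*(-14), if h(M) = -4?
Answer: -224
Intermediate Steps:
r(A, q) = -4*q
((7 - 19) + r(6, -7))*(-14) = ((7 - 19) - 4*(-7))*(-14) = (-12 + 28)*(-14) = 16*(-14) = -224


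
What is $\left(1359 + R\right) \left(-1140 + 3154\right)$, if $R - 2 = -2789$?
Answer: $-2875992$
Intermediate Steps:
$R = -2787$ ($R = 2 - 2789 = -2787$)
$\left(1359 + R\right) \left(-1140 + 3154\right) = \left(1359 - 2787\right) \left(-1140 + 3154\right) = \left(-1428\right) 2014 = -2875992$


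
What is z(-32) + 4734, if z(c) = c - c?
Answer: 4734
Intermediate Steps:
z(c) = 0
z(-32) + 4734 = 0 + 4734 = 4734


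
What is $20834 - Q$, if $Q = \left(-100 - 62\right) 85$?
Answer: $34604$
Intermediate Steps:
$Q = -13770$ ($Q = \left(-162\right) 85 = -13770$)
$20834 - Q = 20834 - -13770 = 20834 + 13770 = 34604$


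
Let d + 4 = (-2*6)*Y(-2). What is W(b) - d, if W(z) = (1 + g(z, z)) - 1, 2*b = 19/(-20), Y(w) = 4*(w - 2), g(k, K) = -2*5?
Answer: -198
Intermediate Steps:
g(k, K) = -10
Y(w) = -8 + 4*w (Y(w) = 4*(-2 + w) = -8 + 4*w)
b = -19/40 (b = (19/(-20))/2 = (19*(-1/20))/2 = (1/2)*(-19/20) = -19/40 ≈ -0.47500)
d = 188 (d = -4 + (-2*6)*(-8 + 4*(-2)) = -4 - 12*(-8 - 8) = -4 - 12*(-16) = -4 + 192 = 188)
W(z) = -10 (W(z) = (1 - 10) - 1 = -9 - 1 = -10)
W(b) - d = -10 - 1*188 = -10 - 188 = -198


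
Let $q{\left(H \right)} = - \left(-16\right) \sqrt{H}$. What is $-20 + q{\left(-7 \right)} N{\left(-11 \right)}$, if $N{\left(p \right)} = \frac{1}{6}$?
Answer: $-20 + \frac{8 i \sqrt{7}}{3} \approx -20.0 + 7.0553 i$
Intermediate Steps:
$N{\left(p \right)} = \frac{1}{6}$
$q{\left(H \right)} = 16 \sqrt{H}$
$-20 + q{\left(-7 \right)} N{\left(-11 \right)} = -20 + 16 \sqrt{-7} \cdot \frac{1}{6} = -20 + 16 i \sqrt{7} \cdot \frac{1}{6} = -20 + \frac{8 i \sqrt{7}}{3}$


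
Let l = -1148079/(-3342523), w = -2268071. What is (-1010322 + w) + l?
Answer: -10958102857460/3342523 ≈ -3.2784e+6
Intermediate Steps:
l = 1148079/3342523 (l = -1148079*(-1/3342523) = 1148079/3342523 ≈ 0.34348)
(-1010322 + w) + l = (-1010322 - 2268071) + 1148079/3342523 = -3278393 + 1148079/3342523 = -10958102857460/3342523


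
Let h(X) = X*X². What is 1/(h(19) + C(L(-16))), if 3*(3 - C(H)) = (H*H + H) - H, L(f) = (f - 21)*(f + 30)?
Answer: -3/247738 ≈ -1.2110e-5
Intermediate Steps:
h(X) = X³
L(f) = (-21 + f)*(30 + f)
C(H) = 3 - H²/3 (C(H) = 3 - ((H*H + H) - H)/3 = 3 - ((H² + H) - H)/3 = 3 - ((H + H²) - H)/3 = 3 - H²/3)
1/(h(19) + C(L(-16))) = 1/(19³ + (3 - (-630 + (-16)² + 9*(-16))²/3)) = 1/(6859 + (3 - (-630 + 256 - 144)²/3)) = 1/(6859 + (3 - ⅓*(-518)²)) = 1/(6859 + (3 - ⅓*268324)) = 1/(6859 + (3 - 268324/3)) = 1/(6859 - 268315/3) = 1/(-247738/3) = -3/247738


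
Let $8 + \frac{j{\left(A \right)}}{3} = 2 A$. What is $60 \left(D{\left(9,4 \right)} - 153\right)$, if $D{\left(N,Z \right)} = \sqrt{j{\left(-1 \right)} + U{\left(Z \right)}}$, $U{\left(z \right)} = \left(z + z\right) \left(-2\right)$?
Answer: $-9180 + 60 i \sqrt{46} \approx -9180.0 + 406.94 i$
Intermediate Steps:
$j{\left(A \right)} = -24 + 6 A$ ($j{\left(A \right)} = -24 + 3 \cdot 2 A = -24 + 6 A$)
$U{\left(z \right)} = - 4 z$ ($U{\left(z \right)} = 2 z \left(-2\right) = - 4 z$)
$D{\left(N,Z \right)} = \sqrt{-30 - 4 Z}$ ($D{\left(N,Z \right)} = \sqrt{\left(-24 + 6 \left(-1\right)\right) - 4 Z} = \sqrt{\left(-24 - 6\right) - 4 Z} = \sqrt{-30 - 4 Z}$)
$60 \left(D{\left(9,4 \right)} - 153\right) = 60 \left(\sqrt{-30 - 16} - 153\right) = 60 \left(\sqrt{-46} - 153\right) = 60 \left(i \sqrt{46} - 153\right) = 60 \left(-153 + i \sqrt{46}\right) = -9180 + 60 i \sqrt{46}$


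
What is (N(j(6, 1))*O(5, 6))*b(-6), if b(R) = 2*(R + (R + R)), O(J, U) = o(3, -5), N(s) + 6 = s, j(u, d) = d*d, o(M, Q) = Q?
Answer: -900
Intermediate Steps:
j(u, d) = d**2
N(s) = -6 + s
O(J, U) = -5
b(R) = 6*R (b(R) = 2*(R + 2*R) = 2*(3*R) = 6*R)
(N(j(6, 1))*O(5, 6))*b(-6) = ((-6 + 1**2)*(-5))*(6*(-6)) = ((-6 + 1)*(-5))*(-36) = -5*(-5)*(-36) = 25*(-36) = -900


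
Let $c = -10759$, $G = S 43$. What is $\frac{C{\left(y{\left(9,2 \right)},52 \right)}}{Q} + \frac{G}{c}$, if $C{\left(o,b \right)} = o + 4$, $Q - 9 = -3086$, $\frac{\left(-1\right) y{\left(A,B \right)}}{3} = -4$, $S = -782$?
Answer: $\frac{103295058}{33105443} \approx 3.1202$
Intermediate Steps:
$y{\left(A,B \right)} = 12$ ($y{\left(A,B \right)} = \left(-3\right) \left(-4\right) = 12$)
$G = -33626$ ($G = \left(-782\right) 43 = -33626$)
$Q = -3077$ ($Q = 9 - 3086 = -3077$)
$C{\left(o,b \right)} = 4 + o$
$\frac{C{\left(y{\left(9,2 \right)},52 \right)}}{Q} + \frac{G}{c} = \frac{4 + 12}{-3077} - \frac{33626}{-10759} = 16 \left(- \frac{1}{3077}\right) - - \frac{33626}{10759} = - \frac{16}{3077} + \frac{33626}{10759} = \frac{103295058}{33105443}$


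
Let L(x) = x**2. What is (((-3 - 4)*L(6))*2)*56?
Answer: -28224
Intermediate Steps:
(((-3 - 4)*L(6))*2)*56 = (((-3 - 4)*6**2)*2)*56 = (-7*36*2)*56 = -252*2*56 = -504*56 = -28224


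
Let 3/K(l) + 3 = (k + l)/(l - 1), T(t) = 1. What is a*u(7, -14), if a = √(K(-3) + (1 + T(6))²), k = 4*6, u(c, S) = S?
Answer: -28*√110/11 ≈ -26.697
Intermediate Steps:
k = 24
K(l) = 3/(-3 + (24 + l)/(-1 + l)) (K(l) = 3/(-3 + (24 + l)/(l - 1)) = 3/(-3 + (24 + l)/(-1 + l)))
a = 2*√110/11 (a = √(3*(-1 - 3)/(27 - 2*(-3)) + (1 + 1)²) = √(3*(-4)/(27 + 6) + 2²) = √(3*(-4)/33 + 4) = √(3*(1/33)*(-4) + 4) = √(-4/11 + 4) = √(40/11) = 2*√110/11 ≈ 1.9069)
a*u(7, -14) = (2*√110/11)*(-14) = -28*√110/11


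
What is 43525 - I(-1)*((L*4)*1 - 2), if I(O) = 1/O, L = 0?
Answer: 43523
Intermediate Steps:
43525 - I(-1)*((L*4)*1 - 2) = 43525 - ((0*4)*1 - 2)/(-1) = 43525 - (-1)*(0*1 - 2) = 43525 - (-1)*(0 - 2) = 43525 - (-1)*(-2) = 43525 - 1*2 = 43525 - 2 = 43523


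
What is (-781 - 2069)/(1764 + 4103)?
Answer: -2850/5867 ≈ -0.48577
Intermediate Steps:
(-781 - 2069)/(1764 + 4103) = -2850/5867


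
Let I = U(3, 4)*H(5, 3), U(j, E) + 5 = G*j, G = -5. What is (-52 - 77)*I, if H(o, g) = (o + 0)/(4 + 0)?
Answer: 3225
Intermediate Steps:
H(o, g) = o/4
U(j, E) = -5 - 5*j
I = -25 (I = (-5 - 5*3)*((¼)*5) = (-5 - 15)*(5/4) = -20*5/4 = -25)
(-52 - 77)*I = (-52 - 77)*(-25) = -129*(-25) = 3225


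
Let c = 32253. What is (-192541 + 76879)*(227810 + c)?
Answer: -30079406706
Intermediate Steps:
(-192541 + 76879)*(227810 + c) = (-192541 + 76879)*(227810 + 32253) = -115662*260063 = -30079406706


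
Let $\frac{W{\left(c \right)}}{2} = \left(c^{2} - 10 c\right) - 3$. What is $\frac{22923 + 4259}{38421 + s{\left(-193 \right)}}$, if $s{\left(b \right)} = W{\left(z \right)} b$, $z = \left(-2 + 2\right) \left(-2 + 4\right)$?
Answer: $\frac{27182}{39579} \approx 0.68678$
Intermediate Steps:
$z = 0$ ($z = 0 \cdot 2 = 0$)
$W{\left(c \right)} = -6 - 20 c + 2 c^{2}$ ($W{\left(c \right)} = 2 \left(\left(c^{2} - 10 c\right) - 3\right) = 2 \left(-3 + c^{2} - 10 c\right) = -6 - 20 c + 2 c^{2}$)
$s{\left(b \right)} = - 6 b$ ($s{\left(b \right)} = \left(-6 - 0 + 2 \cdot 0^{2}\right) b = \left(-6 + 0 + 2 \cdot 0\right) b = \left(-6 + 0 + 0\right) b = - 6 b$)
$\frac{22923 + 4259}{38421 + s{\left(-193 \right)}} = \frac{22923 + 4259}{38421 - -1158} = \frac{27182}{38421 + 1158} = \frac{27182}{39579}$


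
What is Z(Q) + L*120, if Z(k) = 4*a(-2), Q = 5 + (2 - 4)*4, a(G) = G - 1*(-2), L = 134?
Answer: 16080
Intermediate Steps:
a(G) = 2 + G (a(G) = G + 2 = 2 + G)
Q = -3 (Q = 5 - 2*4 = 5 - 8 = -3)
Z(k) = 0 (Z(k) = 4*(2 - 2) = 4*0 = 0)
Z(Q) + L*120 = 0 + 134*120 = 0 + 16080 = 16080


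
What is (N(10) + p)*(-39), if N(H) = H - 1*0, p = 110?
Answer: -4680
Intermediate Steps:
N(H) = H (N(H) = H + 0 = H)
(N(10) + p)*(-39) = (10 + 110)*(-39) = 120*(-39) = -4680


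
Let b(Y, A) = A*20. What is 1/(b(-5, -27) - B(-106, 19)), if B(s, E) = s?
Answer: -1/434 ≈ -0.0023041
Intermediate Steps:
b(Y, A) = 20*A
1/(b(-5, -27) - B(-106, 19)) = 1/(20*(-27) - 1*(-106)) = 1/(-540 + 106) = 1/(-434) = -1/434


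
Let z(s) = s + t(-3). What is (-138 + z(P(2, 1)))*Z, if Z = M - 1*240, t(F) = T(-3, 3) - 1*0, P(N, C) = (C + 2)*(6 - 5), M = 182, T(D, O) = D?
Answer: 8004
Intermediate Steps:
P(N, C) = 2 + C (P(N, C) = (2 + C)*1 = 2 + C)
t(F) = -3 (t(F) = -3 - 1*0 = -3 + 0 = -3)
Z = -58 (Z = 182 - 1*240 = 182 - 240 = -58)
z(s) = -3 + s (z(s) = s - 3 = -3 + s)
(-138 + z(P(2, 1)))*Z = (-138 + (-3 + (2 + 1)))*(-58) = (-138 + (-3 + 3))*(-58) = (-138 + 0)*(-58) = -138*(-58) = 8004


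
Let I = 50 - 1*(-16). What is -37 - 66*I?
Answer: -4393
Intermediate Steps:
I = 66 (I = 50 + 16 = 66)
-37 - 66*I = -37 - 66*66 = -37 - 4356 = -4393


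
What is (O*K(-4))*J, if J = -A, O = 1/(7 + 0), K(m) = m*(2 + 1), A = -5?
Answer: -60/7 ≈ -8.5714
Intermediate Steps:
K(m) = 3*m (K(m) = m*3 = 3*m)
O = 1/7 ≈ 0.14286
J = 5 (J = -1*(-5) = 5)
(O*K(-4))*J = ((3*(-4))/7)*5 = ((1/7)*(-12))*5 = -12/7*5 = -60/7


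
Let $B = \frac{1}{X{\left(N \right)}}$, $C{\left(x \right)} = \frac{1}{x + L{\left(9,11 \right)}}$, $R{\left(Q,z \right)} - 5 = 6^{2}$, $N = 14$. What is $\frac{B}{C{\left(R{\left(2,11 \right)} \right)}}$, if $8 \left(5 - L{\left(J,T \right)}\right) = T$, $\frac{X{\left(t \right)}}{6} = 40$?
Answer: $\frac{119}{640} \approx 0.18594$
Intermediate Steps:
$X{\left(t \right)} = 240$ ($X{\left(t \right)} = 6 \cdot 40 = 240$)
$L{\left(J,T \right)} = 5 - \frac{T}{8}$
$R{\left(Q,z \right)} = 41$ ($R{\left(Q,z \right)} = 5 + 6^{2} = 5 + 36 = 41$)
$C{\left(x \right)} = \frac{1}{\frac{29}{8} + x}$ ($C{\left(x \right)} = \frac{1}{x + \left(5 - \frac{11}{8}\right)} = \frac{1}{x + \frac{29}{8}} = \frac{1}{\frac{29}{8} + x}$)
$B = \frac{1}{240} \approx 0.0041667$
$\frac{B}{C{\left(R{\left(2,11 \right)} \right)}} = \frac{1}{240 \frac{8}{29 + 8 \cdot 41}} = \frac{1}{240 \frac{8}{29 + 328}} = \frac{1}{240 \cdot \frac{8}{357}} = \frac{1}{240} \cdot \frac{357}{8} = \frac{119}{640}$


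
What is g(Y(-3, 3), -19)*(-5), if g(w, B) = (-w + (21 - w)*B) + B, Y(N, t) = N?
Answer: 2360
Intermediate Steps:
g(w, B) = B - w + B*(21 - w) (g(w, B) = (-w + B*(21 - w)) + B = B - w + B*(21 - w))
g(Y(-3, 3), -19)*(-5) = (-1*(-3) + 22*(-19) - 1*(-19)*(-3))*(-5) = (3 - 418 - 57)*(-5) = -472*(-5) = 2360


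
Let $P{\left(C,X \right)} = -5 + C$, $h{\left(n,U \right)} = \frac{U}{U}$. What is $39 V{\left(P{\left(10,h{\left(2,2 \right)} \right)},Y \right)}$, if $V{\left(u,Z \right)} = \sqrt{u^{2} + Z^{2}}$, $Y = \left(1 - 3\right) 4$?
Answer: $39 \sqrt{89} \approx 367.93$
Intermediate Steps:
$h{\left(n,U \right)} = 1$
$Y = -8$ ($Y = \left(-2\right) 4 = -8$)
$V{\left(u,Z \right)} = \sqrt{Z^{2} + u^{2}}$
$39 V{\left(P{\left(10,h{\left(2,2 \right)} \right)},Y \right)} = 39 \sqrt{\left(-8\right)^{2} + \left(-5 + 10\right)^{2}} = 39 \sqrt{64 + 5^{2}} = 39 \sqrt{64 + 25} = 39 \sqrt{89}$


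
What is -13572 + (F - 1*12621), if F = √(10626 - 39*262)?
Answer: -26193 + 2*√102 ≈ -26173.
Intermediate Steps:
F = 2*√102 (F = √(10626 - 10218) = √408 = 2*√102 ≈ 20.199)
-13572 + (F - 1*12621) = -13572 + (2*√102 - 1*12621) = -13572 + (2*√102 - 12621) = -13572 + (-12621 + 2*√102) = -26193 + 2*√102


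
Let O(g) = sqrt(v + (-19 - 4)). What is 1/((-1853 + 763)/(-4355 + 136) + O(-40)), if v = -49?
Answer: 2299355/641392646 - 53399883*I*sqrt(2)/641392646 ≈ 0.0035849 - 0.11774*I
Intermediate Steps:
O(g) = 6*I*sqrt(2) (O(g) = sqrt(-49 + (-19 - 4)) = sqrt(-49 - 23) = sqrt(-72) = 6*I*sqrt(2))
1/((-1853 + 763)/(-4355 + 136) + O(-40)) = 1/((-1853 + 763)/(-4355 + 136) + 6*I*sqrt(2)) = 1/(-1090/(-4219) + 6*I*sqrt(2)) = 1/(-1090*(-1/4219) + 6*I*sqrt(2)) = 1/(1090/4219 + 6*I*sqrt(2))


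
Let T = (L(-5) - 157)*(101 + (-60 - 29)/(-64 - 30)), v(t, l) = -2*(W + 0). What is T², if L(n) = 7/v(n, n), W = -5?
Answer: 224347343976441/883600 ≈ 2.5390e+8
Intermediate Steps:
v(t, l) = 10 (v(t, l) = -2*(-5 + 0) = -2*(-5) = 10)
L(n) = 7/10
T = -14978229/940 (T = (7/10 - 157)*(101 + (-60 - 29)/(-64 - 30)) = -1563*(101 - 89/(-94))/10 = -1563*(101 - 89*(-1/94))/10 = -1563*(101 + 89/94)/10 = -1563/10*9583/94 = -14978229/940 ≈ -15934.)
T² = (-14978229/940)² = 224347343976441/883600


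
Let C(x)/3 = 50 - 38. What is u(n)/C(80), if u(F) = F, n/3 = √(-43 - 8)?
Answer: I*√51/12 ≈ 0.59512*I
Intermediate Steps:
n = 3*I*√51 (n = 3*√(-43 - 8) = 3*√(-51) = 3*(I*√51) = 3*I*√51 ≈ 21.424*I)
C(x) = 36 (C(x) = 3*(50 - 38) = 3*12 = 36)
u(n)/C(80) = (3*I*√51)/36 = (3*I*√51)*(1/36) = I*√51/12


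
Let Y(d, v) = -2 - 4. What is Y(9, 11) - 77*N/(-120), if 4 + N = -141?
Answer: -2377/24 ≈ -99.042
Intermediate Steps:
Y(d, v) = -6
N = -145 (N = -4 - 141 = -145)
Y(9, 11) - 77*N/(-120) = -6 - (-11165)/(-120) = -6 - (-11165)*(-1)/120 = -6 - 77*29/24 = -6 - 2233/24 = -2377/24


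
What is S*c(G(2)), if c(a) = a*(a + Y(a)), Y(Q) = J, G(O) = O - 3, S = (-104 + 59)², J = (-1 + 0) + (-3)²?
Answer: -14175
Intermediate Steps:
J = 8 (J = -1 + 9 = 8)
S = 2025 (S = (-45)² = 2025)
G(O) = -3 + O
Y(Q) = 8
c(a) = a*(8 + a) (c(a) = a*(a + 8) = a*(8 + a))
S*c(G(2)) = 2025*((-3 + 2)*(8 + (-3 + 2))) = 2025*(-(8 - 1)) = 2025*(-1*7) = 2025*(-7) = -14175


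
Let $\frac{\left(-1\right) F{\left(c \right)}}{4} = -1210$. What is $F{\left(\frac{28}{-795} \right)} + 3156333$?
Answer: $3161173$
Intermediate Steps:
$F{\left(c \right)} = 4840$ ($F{\left(c \right)} = \left(-4\right) \left(-1210\right) = 4840$)
$F{\left(\frac{28}{-795} \right)} + 3156333 = 4840 + 3156333 = 3161173$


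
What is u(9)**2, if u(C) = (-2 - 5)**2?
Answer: 2401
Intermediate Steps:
u(C) = 49 (u(C) = (-7)**2 = 49)
u(9)**2 = 49**2 = 2401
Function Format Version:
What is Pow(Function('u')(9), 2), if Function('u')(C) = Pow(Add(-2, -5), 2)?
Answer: 2401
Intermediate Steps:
Function('u')(C) = 49 (Function('u')(C) = Pow(-7, 2) = 49)
Pow(Function('u')(9), 2) = Pow(49, 2) = 2401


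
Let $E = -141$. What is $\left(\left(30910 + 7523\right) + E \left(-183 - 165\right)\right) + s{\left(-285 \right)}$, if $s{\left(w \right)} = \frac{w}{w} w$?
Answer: $87216$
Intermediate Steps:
$s{\left(w \right)} = w$ ($s{\left(w \right)} = 1 w = w$)
$\left(\left(30910 + 7523\right) + E \left(-183 - 165\right)\right) + s{\left(-285 \right)} = \left(\left(30910 + 7523\right) - 141 \left(-183 - 165\right)\right) - 285 = \left(38433 - -49068\right) - 285 = \left(38433 + 49068\right) - 285 = 87501 - 285 = 87216$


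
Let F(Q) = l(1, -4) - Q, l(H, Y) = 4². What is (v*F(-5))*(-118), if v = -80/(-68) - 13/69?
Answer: -957334/391 ≈ -2448.4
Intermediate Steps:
l(H, Y) = 16
v = 1159/1173 (v = -80*(-1/68) - 13*1/69 = 20/17 - 13/69 = 1159/1173 ≈ 0.98806)
F(Q) = 16 - Q
(v*F(-5))*(-118) = (1159*(16 - 1*(-5))/1173)*(-118) = (1159*(16 + 5)/1173)*(-118) = ((1159/1173)*21)*(-118) = (8113/391)*(-118) = -957334/391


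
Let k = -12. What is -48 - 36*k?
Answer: 384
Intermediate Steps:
-48 - 36*k = -48 - 36*(-12) = -48 + 432 = 384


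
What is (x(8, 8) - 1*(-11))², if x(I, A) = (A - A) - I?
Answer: 9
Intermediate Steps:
x(I, A) = -I (x(I, A) = 0 - I = -I)
(x(8, 8) - 1*(-11))² = (-1*8 - 1*(-11))² = (-8 + 11)² = 3² = 9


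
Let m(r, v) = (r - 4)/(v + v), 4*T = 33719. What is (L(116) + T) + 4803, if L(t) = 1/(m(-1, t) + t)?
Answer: 1424215345/107628 ≈ 13233.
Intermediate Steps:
T = 33719/4 (T = (¼)*33719 = 33719/4 ≈ 8429.8)
m(r, v) = (-4 + r)/(2*v) (m(r, v) = (-4 + r)/((2*v)) = (-4 + r)*(1/(2*v)) = (-4 + r)/(2*v))
L(t) = 1/(t - 5/(2*t)) (L(t) = 1/((-4 - 1)/(2*t) + t) = 1/((½)*(-5)/t + t) = 1/(-5/(2*t) + t) = 1/(t - 5/(2*t)))
(L(116) + T) + 4803 = (2*116/(-5 + 2*116²) + 33719/4) + 4803 = (2*116/(-5 + 2*13456) + 33719/4) + 4803 = (2*116/(-5 + 26912) + 33719/4) + 4803 = (2*116/26907 + 33719/4) + 4803 = (2*116*(1/26907) + 33719/4) + 4803 = (232/26907 + 33719/4) + 4803 = 907278061/107628 + 4803 = 1424215345/107628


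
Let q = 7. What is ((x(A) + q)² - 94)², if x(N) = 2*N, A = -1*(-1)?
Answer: 169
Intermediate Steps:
A = 1
((x(A) + q)² - 94)² = ((2*1 + 7)² - 94)² = ((2 + 7)² - 94)² = (9² - 94)² = (81 - 94)² = (-13)² = 169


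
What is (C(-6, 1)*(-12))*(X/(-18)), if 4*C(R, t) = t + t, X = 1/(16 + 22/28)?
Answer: 14/705 ≈ 0.019858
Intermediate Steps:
X = 14/235 (X = 1/(16 + 22*(1/28)) = 1/(16 + 11/14) = 1/(235/14) = 14/235 ≈ 0.059574)
C(R, t) = t/2 (C(R, t) = (t + t)/4 = (2*t)/4 = t/2)
(C(-6, 1)*(-12))*(X/(-18)) = (((1/2)*1)*(-12))*((14/235)/(-18)) = ((1/2)*(-12))*((14/235)*(-1/18)) = -6*(-7/2115) = 14/705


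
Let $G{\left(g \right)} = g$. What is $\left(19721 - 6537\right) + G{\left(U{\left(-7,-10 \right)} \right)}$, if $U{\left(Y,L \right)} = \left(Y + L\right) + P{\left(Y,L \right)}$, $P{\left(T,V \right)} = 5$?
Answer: $13172$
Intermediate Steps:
$U{\left(Y,L \right)} = 5 + L + Y$ ($U{\left(Y,L \right)} = \left(Y + L\right) + 5 = \left(L + Y\right) + 5 = 5 + L + Y$)
$\left(19721 - 6537\right) + G{\left(U{\left(-7,-10 \right)} \right)} = \left(19721 - 6537\right) - 12 = 13184 - 12 = 13172$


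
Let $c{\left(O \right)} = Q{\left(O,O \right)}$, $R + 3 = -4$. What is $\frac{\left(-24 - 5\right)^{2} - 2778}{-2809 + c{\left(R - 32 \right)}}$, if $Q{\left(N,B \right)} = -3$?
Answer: $\frac{1937}{2812} \approx 0.68883$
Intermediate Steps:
$R = -7$ ($R = -3 - 4 = -7$)
$c{\left(O \right)} = -3$
$\frac{\left(-24 - 5\right)^{2} - 2778}{-2809 + c{\left(R - 32 \right)}} = \frac{\left(-24 - 5\right)^{2} - 2778}{-2809 - 3} = \frac{\left(-29\right)^{2} - 2778}{-2812} = \left(841 - 2778\right) \left(- \frac{1}{2812}\right) = \left(-1937\right) \left(- \frac{1}{2812}\right) = \frac{1937}{2812}$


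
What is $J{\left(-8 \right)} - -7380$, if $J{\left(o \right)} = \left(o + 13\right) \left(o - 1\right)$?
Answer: $7335$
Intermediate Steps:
$J{\left(o \right)} = \left(-1 + o\right) \left(13 + o\right)$ ($J{\left(o \right)} = \left(13 + o\right) \left(-1 + o\right) = \left(-1 + o\right) \left(13 + o\right)$)
$J{\left(-8 \right)} - -7380 = \left(-13 + \left(-8\right)^{2} + 12 \left(-8\right)\right) - -7380 = \left(-13 + 64 - 96\right) + 7380 = -45 + 7380 = 7335$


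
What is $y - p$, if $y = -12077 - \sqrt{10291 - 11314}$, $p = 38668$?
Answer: $-50745 - i \sqrt{1023} \approx -50745.0 - 31.984 i$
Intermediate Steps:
$y = -12077 - i \sqrt{1023}$ ($y = -12077 - \sqrt{-1023} = -12077 - i \sqrt{1023} \approx -12077.0 - 31.984 i$)
$y - p = \left(-12077 - i \sqrt{1023}\right) - 38668 = -50745 - i \sqrt{1023}$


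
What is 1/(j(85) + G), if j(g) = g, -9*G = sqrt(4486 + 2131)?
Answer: 6885/578608 + 9*sqrt(6617)/578608 ≈ 0.013165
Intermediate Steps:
G = -sqrt(6617)/9 (G = -sqrt(4486 + 2131)/9 = -sqrt(6617)/9 ≈ -9.0383)
1/(j(85) + G) = 1/(85 - sqrt(6617)/9)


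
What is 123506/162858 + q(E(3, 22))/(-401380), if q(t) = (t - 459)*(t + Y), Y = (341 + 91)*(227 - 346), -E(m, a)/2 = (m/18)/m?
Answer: -12805449906692/220616811135 ≈ -58.044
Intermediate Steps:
E(m, a) = -⅑ (E(m, a) = -2*m/18/m = -2*1/18 = -⅑)
Y = -51408 (Y = 432*(-119) = -51408)
q(t) = (-51408 + t)*(-459 + t) (q(t) = (t - 459)*(t - 51408) = (-459 + t)*(-51408 + t) = (-51408 + t)*(-459 + t))
123506/162858 + q(E(3, 22))/(-401380) = 123506/162858 + (23596272 + (-⅑)² - 51867*(-⅑))/(-401380) = 123506*(1/162858) + (23596272 + 1/81 + 5763)*(-1/401380) = 61753/81429 + (1911764836/81)*(-1/401380) = 61753/81429 - 477941209/8127945 = -12805449906692/220616811135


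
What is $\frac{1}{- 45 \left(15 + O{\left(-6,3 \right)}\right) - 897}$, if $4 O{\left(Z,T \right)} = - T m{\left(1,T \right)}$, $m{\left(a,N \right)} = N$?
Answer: $- \frac{4}{5883} \approx -0.00067993$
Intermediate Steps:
$O{\left(Z,T \right)} = - \frac{T^{2}}{4}$ ($O{\left(Z,T \right)} = \frac{- T T}{4} = \frac{\left(-1\right) T^{2}}{4} = - \frac{T^{2}}{4}$)
$\frac{1}{- 45 \left(15 + O{\left(-6,3 \right)}\right) - 897} = \frac{1}{- 45 \left(15 - \frac{3^{2}}{4}\right) - 897} = \frac{1}{- 45 \left(15 - \frac{9}{4}\right) + \left(-3443 + 2546\right)} = \frac{1}{- 45 \left(15 - \frac{9}{4}\right) - 897} = \frac{1}{\left(-45\right) \frac{51}{4} - 897} = \frac{1}{- \frac{2295}{4} - 897} = \frac{1}{- \frac{5883}{4}} = - \frac{4}{5883}$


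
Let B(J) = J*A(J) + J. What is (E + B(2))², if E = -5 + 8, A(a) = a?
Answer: 81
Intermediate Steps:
B(J) = J + J² (B(J) = J*J + J = J² + J = J + J²)
E = 3
(E + B(2))² = (3 + 2*(1 + 2))² = (3 + 2*3)² = (3 + 6)² = 9² = 81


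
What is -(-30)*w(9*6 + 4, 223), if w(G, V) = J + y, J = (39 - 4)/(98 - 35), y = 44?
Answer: 4010/3 ≈ 1336.7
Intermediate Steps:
J = 5/9 (J = 35/63 = 35*(1/63) = 5/9 ≈ 0.55556)
w(G, V) = 401/9 (w(G, V) = 5/9 + 44 = 401/9)
-(-30)*w(9*6 + 4, 223) = -(-30)*401/9 = -1*(-4010/3) = 4010/3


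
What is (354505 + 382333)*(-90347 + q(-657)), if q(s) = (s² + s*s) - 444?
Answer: 569212512866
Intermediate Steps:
q(s) = -444 + 2*s² (q(s) = (s² + s²) - 444 = 2*s² - 444 = -444 + 2*s²)
(354505 + 382333)*(-90347 + q(-657)) = (354505 + 382333)*(-90347 + (-444 + 2*(-657)²)) = 736838*(-90347 + (-444 + 2*431649)) = 736838*(-90347 + (-444 + 863298)) = 736838*(-90347 + 862854) = 736838*772507 = 569212512866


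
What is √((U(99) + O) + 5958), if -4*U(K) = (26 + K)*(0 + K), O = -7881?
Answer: I*√20067/2 ≈ 70.829*I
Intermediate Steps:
U(K) = -K*(26 + K)/4 (U(K) = -(26 + K)*(0 + K)/4 = -(26 + K)*K/4 = -K*(26 + K)/4)
√((U(99) + O) + 5958) = √((-¼*99*(26 + 99) - 7881) + 5958) = √((-¼*99*125 - 7881) + 5958) = √((-12375/4 - 7881) + 5958) = √(-43899/4 + 5958) = √(-20067/4) = I*√20067/2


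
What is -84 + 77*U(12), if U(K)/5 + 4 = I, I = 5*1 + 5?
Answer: 2226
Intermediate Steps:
I = 10 (I = 5 + 5 = 10)
U(K) = 30 (U(K) = -20 + 5*10 = -20 + 50 = 30)
-84 + 77*U(12) = -84 + 77*30 = -84 + 2310 = 2226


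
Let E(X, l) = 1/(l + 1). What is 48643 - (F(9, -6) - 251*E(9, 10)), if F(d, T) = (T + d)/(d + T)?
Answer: 535313/11 ≈ 48665.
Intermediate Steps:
E(X, l) = 1/(1 + l)
F(d, T) = 1 (F(d, T) = (T + d)/(T + d) = 1)
48643 - (F(9, -6) - 251*E(9, 10)) = 48643 - (1 - 251/(1 + 10)) = 48643 - (1 - 251/11) = 48643 - 1*(-240/11) = 48643 + 240/11 = 535313/11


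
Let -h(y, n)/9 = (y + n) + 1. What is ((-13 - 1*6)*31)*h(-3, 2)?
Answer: 0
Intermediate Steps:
h(y, n) = -9 - 9*n - 9*y (h(y, n) = -9*((y + n) + 1) = -9*((n + y) + 1) = -9*(1 + n + y) = -9 - 9*n - 9*y)
((-13 - 1*6)*31)*h(-3, 2) = ((-13 - 1*6)*31)*(-9 - 9*2 - 9*(-3)) = ((-13 - 6)*31)*(-9 - 18 + 27) = -19*31*0 = -589*0 = 0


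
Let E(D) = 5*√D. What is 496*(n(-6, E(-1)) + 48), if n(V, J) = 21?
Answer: 34224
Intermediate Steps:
496*(n(-6, E(-1)) + 48) = 496*(21 + 48) = 496*69 = 34224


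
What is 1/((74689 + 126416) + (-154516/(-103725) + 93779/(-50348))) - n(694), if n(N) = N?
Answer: -728865170252021042/1050238005006293 ≈ -694.00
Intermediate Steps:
1/((74689 + 126416) + (-154516/(-103725) + 93779/(-50348))) - n(694) = 1/((74689 + 126416) + (-154516/(-103725) + 93779/(-50348))) - 1*694 = 1/(201105 + (-154516*(-1/103725) + 93779*(-1/50348))) - 694 = 1/(201105 + (154516/103725 - 93779/50348)) - 694 = 1/(201105 - 1947655207/5222346300) - 694 = 1/(1050238005006293/5222346300) - 694 = 5222346300/1050238005006293 - 694 = -728865170252021042/1050238005006293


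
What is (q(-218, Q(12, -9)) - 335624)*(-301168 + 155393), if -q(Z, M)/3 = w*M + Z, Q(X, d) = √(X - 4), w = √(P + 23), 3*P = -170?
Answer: 48830251750 + 291550*I*√606 ≈ 4.883e+10 + 7.1771e+6*I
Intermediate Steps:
P = -170/3 (P = (⅓)*(-170) = -170/3 ≈ -56.667)
w = I*√303/3 (w = √(-170/3 + 23) = √(-101/3) = I*√303/3 ≈ 5.8023*I)
Q(X, d) = √(-4 + X)
q(Z, M) = -3*Z - I*M*√303 (q(Z, M) = -3*((I*√303/3)*M + Z) = -3*(I*M*√303/3 + Z) = -3*(Z + I*M*√303/3) = -3*Z - I*M*√303)
(q(-218, Q(12, -9)) - 335624)*(-301168 + 155393) = ((-3*(-218) - I*√(-4 + 12)*√303) - 335624)*(-301168 + 155393) = ((654 - I*√8*√303) - 335624)*(-145775) = ((654 - I*2*√2*√303) - 335624)*(-145775) = ((654 - 2*I*√606) - 335624)*(-145775) = (-334970 - 2*I*√606)*(-145775) = 48830251750 + 291550*I*√606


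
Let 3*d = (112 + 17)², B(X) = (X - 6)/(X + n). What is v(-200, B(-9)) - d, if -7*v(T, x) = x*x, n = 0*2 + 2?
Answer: -1902846/343 ≈ -5547.7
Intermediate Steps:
n = 2 (n = 0 + 2 = 2)
B(X) = (-6 + X)/(2 + X) (B(X) = (X - 6)/(X + 2) = (-6 + X)/(2 + X))
d = 5547 (d = (112 + 17)²/3 = (⅓)*129² = (⅓)*16641 = 5547)
v(T, x) = -x²/7 (v(T, x) = -x*x/7 = -x²/7)
v(-200, B(-9)) - d = -(-6 - 9)²/(2 - 9)²/7 - 1*5547 = -(-15/(-7))²/7 - 5547 = -(-⅐*(-15))²/7 - 5547 = -(15/7)²/7 - 5547 = -⅐*225/49 - 5547 = -225/343 - 5547 = -1902846/343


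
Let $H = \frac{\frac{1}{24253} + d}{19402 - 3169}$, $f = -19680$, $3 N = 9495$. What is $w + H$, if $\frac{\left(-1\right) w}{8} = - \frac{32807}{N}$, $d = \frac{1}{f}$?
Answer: $\frac{27113438116341445}{326965402348704} \approx 82.924$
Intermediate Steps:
$N = 3165$ ($N = \frac{1}{3} \cdot 9495 = 3165$)
$d = - \frac{1}{19680}$ ($d = \frac{1}{-19680} = - \frac{1}{19680} \approx -5.0813 \cdot 10^{-5}$)
$w = \frac{262456}{3165}$ ($w = - 8 \left(- \frac{32807}{3165}\right) = - 8 \left(\left(-32807\right) \frac{1}{3165}\right) = \left(-8\right) \left(- \frac{32807}{3165}\right) = \frac{262456}{3165} \approx 82.924$)
$H = - \frac{4573}{7747995316320}$ ($H = \frac{\frac{1}{24253} - \frac{1}{19680}}{19402 - 3169} = \frac{\frac{1}{24253} - \frac{1}{19680}}{16233} = \left(- \frac{4573}{477299040}\right) \frac{1}{16233} = - \frac{4573}{7747995316320} \approx -5.9022 \cdot 10^{-10}$)
$w + H = \frac{262456}{3165} - \frac{4573}{7747995316320} = \frac{27113438116341445}{326965402348704}$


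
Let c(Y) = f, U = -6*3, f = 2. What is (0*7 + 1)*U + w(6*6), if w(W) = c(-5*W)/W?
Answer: -323/18 ≈ -17.944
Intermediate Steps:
U = -18
c(Y) = 2
w(W) = 2/W
(0*7 + 1)*U + w(6*6) = (0*7 + 1)*(-18) + 2/((6*6)) = (0 + 1)*(-18) + 2/36 = 1*(-18) + 2*(1/36) = -18 + 1/18 = -323/18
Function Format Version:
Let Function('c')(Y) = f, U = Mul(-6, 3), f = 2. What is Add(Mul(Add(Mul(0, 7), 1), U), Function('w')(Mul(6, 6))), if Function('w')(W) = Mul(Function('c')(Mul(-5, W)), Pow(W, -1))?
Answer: Rational(-323, 18) ≈ -17.944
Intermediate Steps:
U = -18
Function('c')(Y) = 2
Function('w')(W) = Mul(2, Pow(W, -1))
Add(Mul(Add(Mul(0, 7), 1), U), Function('w')(Mul(6, 6))) = Add(Mul(Add(Mul(0, 7), 1), -18), Mul(2, Pow(Mul(6, 6), -1))) = Add(Mul(Add(0, 1), -18), Mul(2, Pow(36, -1))) = Add(Mul(1, -18), Mul(2, Rational(1, 36))) = Add(-18, Rational(1, 18)) = Rational(-323, 18)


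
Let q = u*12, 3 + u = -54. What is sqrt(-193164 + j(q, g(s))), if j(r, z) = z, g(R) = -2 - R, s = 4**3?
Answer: 3*I*sqrt(21470) ≈ 439.58*I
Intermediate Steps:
u = -57 (u = -3 - 54 = -57)
s = 64
q = -684 (q = -57*12 = -684)
sqrt(-193164 + j(q, g(s))) = sqrt(-193164 + (-2 - 1*64)) = sqrt(-193164 + (-2 - 64)) = sqrt(-193164 - 66) = sqrt(-193230) = 3*I*sqrt(21470)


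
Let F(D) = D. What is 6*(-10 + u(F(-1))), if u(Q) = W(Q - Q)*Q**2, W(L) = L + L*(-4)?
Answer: -60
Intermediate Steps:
W(L) = -3*L (W(L) = L - 4*L = -3*L)
u(Q) = 0 (u(Q) = (-3*(Q - Q))*Q**2 = (-3*0)*Q**2 = 0*Q**2 = 0)
6*(-10 + u(F(-1))) = 6*(-10 + 0) = 6*(-10) = -60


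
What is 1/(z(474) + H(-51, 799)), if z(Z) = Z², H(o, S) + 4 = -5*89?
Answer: 1/224227 ≈ 4.4598e-6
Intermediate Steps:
H(o, S) = -449 (H(o, S) = -4 - 5*89 = -4 - 445 = -449)
1/(z(474) + H(-51, 799)) = 1/(474² - 449) = 1/(224676 - 449) = 1/224227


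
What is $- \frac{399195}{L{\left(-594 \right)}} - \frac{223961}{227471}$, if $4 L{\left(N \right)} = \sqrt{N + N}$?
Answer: $- \frac{223961}{227471} + \frac{88710 i \sqrt{33}}{11} \approx -0.98457 + 46327.0 i$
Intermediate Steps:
$L{\left(N \right)} = \frac{\sqrt{2} \sqrt{N}}{4}$ ($L{\left(N \right)} = \frac{\sqrt{N + N}}{4} = \frac{\sqrt{2 N}}{4} = \frac{\sqrt{2} \sqrt{N}}{4}$)
$- \frac{399195}{L{\left(-594 \right)}} - \frac{223961}{227471} = - \frac{399195}{\frac{1}{4} \sqrt{2} \sqrt{-594}} - \frac{223961}{227471} = - \frac{399195}{\frac{1}{4} \sqrt{2} \cdot 3 i \sqrt{66}} - \frac{223961}{227471} = - \frac{399195}{\frac{3}{2} i \sqrt{33}} - \frac{223961}{227471} = - 399195 \left(- \frac{2 i \sqrt{33}}{99}\right) - \frac{223961}{227471} = \frac{88710 i \sqrt{33}}{11} - \frac{223961}{227471} = - \frac{223961}{227471} + \frac{88710 i \sqrt{33}}{11}$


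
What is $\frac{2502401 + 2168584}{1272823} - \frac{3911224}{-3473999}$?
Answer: $\frac{21205293084367}{4421785829177} \approx 4.7956$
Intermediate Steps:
$\frac{2502401 + 2168584}{1272823} - \frac{3911224}{-3473999} = 4670985 \cdot \frac{1}{1272823} - - \frac{3911224}{3473999} = \frac{4670985}{1272823} + \frac{3911224}{3473999} = \frac{21205293084367}{4421785829177}$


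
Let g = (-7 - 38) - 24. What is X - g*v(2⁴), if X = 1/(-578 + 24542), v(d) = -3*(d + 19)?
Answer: -173619179/23964 ≈ -7245.0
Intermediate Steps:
v(d) = -57 - 3*d (v(d) = -3*(19 + d) = -57 - 3*d)
g = -69 (g = -45 - 24 = -69)
X = 1/23964 ≈ 4.1729e-5
X - g*v(2⁴) = 1/23964 - (-69)*(-57 - 3*2⁴) = 1/23964 - (-69)*(-57 - 3*16) = 1/23964 - (-69)*(-57 - 48) = 1/23964 - (-69)*(-105) = 1/23964 - 1*7245 = 1/23964 - 7245 = -173619179/23964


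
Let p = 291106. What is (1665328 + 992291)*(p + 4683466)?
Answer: 13220517064068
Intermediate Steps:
(1665328 + 992291)*(p + 4683466) = (1665328 + 992291)*(291106 + 4683466) = 2657619*4974572 = 13220517064068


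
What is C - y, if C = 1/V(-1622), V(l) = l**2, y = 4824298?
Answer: -12692168419431/2630884 ≈ -4.8243e+6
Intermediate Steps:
C = 1/2630884 (C = 1/((-1622)**2) = 1/2630884 ≈ 3.8010e-7)
C - y = 1/2630884 - 1*4824298 = 1/2630884 - 4824298 = -12692168419431/2630884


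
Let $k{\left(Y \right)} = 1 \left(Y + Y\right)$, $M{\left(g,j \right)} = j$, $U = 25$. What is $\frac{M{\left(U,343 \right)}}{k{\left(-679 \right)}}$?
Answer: $- \frac{49}{194} \approx -0.25258$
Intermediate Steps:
$k{\left(Y \right)} = 2 Y$ ($k{\left(Y \right)} = 1 \cdot 2 Y = 2 Y$)
$\frac{M{\left(U,343 \right)}}{k{\left(-679 \right)}} = \frac{343}{2 \left(-679\right)} = \frac{343}{-1358} = 343 \left(- \frac{1}{1358}\right) = - \frac{49}{194}$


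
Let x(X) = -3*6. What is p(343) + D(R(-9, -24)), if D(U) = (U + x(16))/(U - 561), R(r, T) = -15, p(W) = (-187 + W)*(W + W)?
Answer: 20547083/192 ≈ 1.0702e+5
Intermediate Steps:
p(W) = 2*W*(-187 + W) (p(W) = (-187 + W)*(2*W) = 2*W*(-187 + W))
x(X) = -18
D(U) = (-18 + U)/(-561 + U) (D(U) = (U - 18)/(U - 561) = (-18 + U)/(-561 + U))
p(343) + D(R(-9, -24)) = 2*343*(-187 + 343) + (-18 - 15)/(-561 - 15) = 2*343*156 - 33/(-576) = 107016 - 1/576*(-33) = 107016 + 11/192 = 20547083/192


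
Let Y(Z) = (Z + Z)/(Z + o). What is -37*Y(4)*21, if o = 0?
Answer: -1554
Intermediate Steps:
Y(Z) = 2 (Y(Z) = (Z + Z)/(Z + 0) = (2*Z)/Z = 2)
-37*Y(4)*21 = -37*2*21 = -74*21 = -1554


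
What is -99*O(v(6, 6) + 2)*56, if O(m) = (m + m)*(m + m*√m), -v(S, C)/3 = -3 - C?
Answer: -9325008 - 9325008*√29 ≈ -5.9542e+7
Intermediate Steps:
v(S, C) = 9 + 3*C (v(S, C) = -3*(-3 - C) = 9 + 3*C)
O(m) = 2*m*(m + m^(3/2)) (O(m) = (2*m)*(m + m^(3/2)) = 2*m*(m + m^(3/2)))
-99*O(v(6, 6) + 2)*56 = -99*(2*((9 + 3*6) + 2)² + 2*((9 + 3*6) + 2)^(5/2))*56 = -99*(2*((9 + 18) + 2)² + 2*((9 + 18) + 2)^(5/2))*56 = -99*(2*(27 + 2)² + 2*(27 + 2)^(5/2))*56 = -99*(2*29² + 2*29^(5/2))*56 = -99*(2*841 + 2*(841*√29))*56 = -99*(1682 + 1682*√29)*56 = (-166518 - 166518*√29)*56 = -9325008 - 9325008*√29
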